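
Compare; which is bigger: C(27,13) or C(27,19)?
C(27,13)=20,058,300, C(27,19)=2,220,075.
Final answer: C(27,13)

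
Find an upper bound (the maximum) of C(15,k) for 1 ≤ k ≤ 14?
6,435
C(15,k) is maximised at the centre of the row: C(15,7) = 6,435.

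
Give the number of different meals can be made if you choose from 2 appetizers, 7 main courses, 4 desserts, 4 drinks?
By the multiplication principle: 2 × 7 × 4 × 4 = 224.

Answer: 224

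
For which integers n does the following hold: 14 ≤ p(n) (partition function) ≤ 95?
7, 8, 9, 10, 11, 12

Reasoning: Tabulating p(n) via p(n) = p(n−1) + p(n−2) − p(n−5) − p(n−7) + …: p(6)=11; p(7)=15; p(8)=22; p(9)=30; p(10)=42; p(11)=56; p(12)=77; p(13)=101. So valid n = 7, 8, 9, 10, 11, 12.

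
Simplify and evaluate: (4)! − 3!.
(4)! − 3! = (4)·3! − 3! = (4−1)·3! = 3·3! = 18.
Final answer: 18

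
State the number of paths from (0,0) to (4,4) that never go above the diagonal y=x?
14

Explanation: Counted by the Catalan number C_4: C_4 = C(8,4)/(4+1) = 70/5 = 14.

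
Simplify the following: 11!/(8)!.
990

Solution: This equals 11×10×9 = 990.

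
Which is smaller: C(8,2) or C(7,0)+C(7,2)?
C(7,0)+C(7,2)
C(8,2)=28; C(7,0)+C(7,2)=1+21=22.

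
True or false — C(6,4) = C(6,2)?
True
Symmetry C(n,k) = C(n,n-k): C(6,4) = 15 and C(6,2) = 15. Both sides agree, so the statement holds.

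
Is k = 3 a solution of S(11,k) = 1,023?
No

Working:
S(11,3) = 3·S(10,3) + S(10,2) = 3·9,330 + 511 = 28,501, which does not equal 1,023.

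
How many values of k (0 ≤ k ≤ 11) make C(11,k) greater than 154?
6
Row 11 is unimodal and symmetric about k=11/2. C(11,2)=55 ≤ 154; C(11,3)=165 > 154; by symmetry C(11,k) > 154 for k = 3..8. That's 8 - 3 + 1 = 6 values.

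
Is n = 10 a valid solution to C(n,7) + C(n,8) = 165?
Yes

C(10,7) + C(10,8) = 120 + 45 = 165, which equals 165.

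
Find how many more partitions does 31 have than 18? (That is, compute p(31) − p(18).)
6,457

Solution: Pentagonal recurrence p(n) = p(n−1) + p(n−2) − p(n−5) − p(n−7) + …: p(31) = p(30) + p(29) − p(26) − p(24) + p(19) + p(16) − p(9) − p(5) = 5,604 + 4,565 − 2,436 − 1,575 + 490 + 231 − 30 − 7 = 6,842.
p(18) = p(17) + p(16) − p(13) − p(11) + p(6) + p(3) = 297 + 231 − 101 − 56 + 11 + 3 = 385.
Difference = 6,842 − 385 = 6,457.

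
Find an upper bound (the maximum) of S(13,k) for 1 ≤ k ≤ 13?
Row S(13,k) for k = 1..13 (via S(n,k) = k·S(n−1,k) + S(n−1,k−1)): 1, 4,095, 261,625, 2,532,530, 7,508,501, 9,321,312, 5,715,424, 1,899,612, 359,502, 39,325, 2,431, 78, 1. The row is unimodal; maximum at k = 6: 9,321,312.

Answer: 9,321,312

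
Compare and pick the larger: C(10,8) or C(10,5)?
C(10,5)

Reasoning: C(10,8)=45, C(10,5)=252.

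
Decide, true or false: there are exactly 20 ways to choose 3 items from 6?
C(6,3) = 20.
Final answer: True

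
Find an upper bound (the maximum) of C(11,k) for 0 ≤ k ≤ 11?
462

Maximum at k = 5 or k = 6: C(11,5) = 462.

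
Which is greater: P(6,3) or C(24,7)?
P(6,3)=120, C(24,7)=346,104.

Answer: C(24,7)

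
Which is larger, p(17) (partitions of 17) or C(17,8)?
Pentagonal recurrence p(n) = p(n−1) + p(n−2) − p(n−5) − p(n−7) + …: p(17) = p(16) + p(15) − p(12) − p(10) + p(5) + p(2) = 231 + 176 − 77 − 42 + 7 + 2 = 297; C(17,8) = 24,310.

Answer: C(17,8)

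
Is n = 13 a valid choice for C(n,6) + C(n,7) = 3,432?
Yes

Solution: C(13,6) + C(13,7) = 1,716 + 1,716 = 3,432, which equals 3,432.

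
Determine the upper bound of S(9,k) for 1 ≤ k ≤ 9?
Row S(9,k) for k = 1..9 (via S(n,k) = k·S(n−1,k) + S(n−1,k−1)): 1, 255, 3,025, 7,770, 6,951, 2,646, 462, 36, 1. The row is unimodal; maximum at k = 4: 7,770.
Final answer: 7,770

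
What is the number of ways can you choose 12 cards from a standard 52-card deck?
206,379,406,870

Working:
C(52,12) = 206,379,406,870.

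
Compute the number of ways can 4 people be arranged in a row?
24

Explanation: Arrangements of 4 distinct objects: 4! = 24.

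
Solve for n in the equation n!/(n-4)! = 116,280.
20

Explanation: n!/(n-4)! = n×(n-1)×(n-2)×(n-3), a product of 4 consecutive integers ≈ (n−1.5)^4. 116,280^(1/4) + 1.5 ≈ 20.0; check n = 20: 20×19×18×17 = 116,280 ✓. So n = 20.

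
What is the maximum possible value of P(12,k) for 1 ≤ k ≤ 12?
479,001,600

Explanation: P(12,k) increases in k, so maximum at k = 12: 12! = 479,001,600.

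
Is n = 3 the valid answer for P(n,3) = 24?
No
P(3,3) = 3·2·1 = 6, which does not equal 24.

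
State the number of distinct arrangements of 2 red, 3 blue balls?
10

Working:
Multinomial: 5!/(2! × 3!) = 10.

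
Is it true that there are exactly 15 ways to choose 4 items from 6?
C(6,4) = 15.
Final answer: True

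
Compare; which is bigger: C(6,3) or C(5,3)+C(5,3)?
Equal

Solution: C(6,3)=20; C(5,3)+C(5,3)=10+10=20.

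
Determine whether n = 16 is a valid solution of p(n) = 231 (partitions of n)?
Yes

Working:
Pentagonal recurrence p(n) = p(n−1) + p(n−2) − p(n−5) − p(n−7) + …: p(16) = p(15) + p(14) − p(11) − p(9) + p(4) + p(1) = 176 + 135 − 56 − 30 + 5 + 1 = 231, which equals 231.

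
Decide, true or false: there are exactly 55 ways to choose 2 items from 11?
True

Working:
C(11,2) = 55.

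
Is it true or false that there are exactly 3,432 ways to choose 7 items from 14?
True

Explanation: C(14,7) = 3,432.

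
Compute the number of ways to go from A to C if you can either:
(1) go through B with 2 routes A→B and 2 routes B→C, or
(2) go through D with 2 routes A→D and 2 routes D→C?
8
Route via B: 2×2=4. Route via D: 2×2=4. Total: 8.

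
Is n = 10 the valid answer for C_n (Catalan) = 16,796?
Yes
C_10 = C(20,10)/(10+1) = 184,756/11 = 16,796, which equals 16,796.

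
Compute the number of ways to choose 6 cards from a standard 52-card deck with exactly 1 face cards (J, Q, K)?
7,896,096

Reasoning: 12 face cards and 40 non-face cards: C(12,1) × C(40,5) = 12 × 658,008 = 7,896,096.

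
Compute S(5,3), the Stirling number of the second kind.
25

Solution: Using the Stirling recurrence: S(n,k) = k·S(n-1,k) + S(n-1,k-1)
S(5,3) = 3·S(4,3) + S(4,2)
         = 3·6 + 7
         = 18 + 7
         = 25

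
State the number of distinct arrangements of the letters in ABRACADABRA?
83,160

Reasoning: Word has 11 letters (A=5, B=2, R=2, C=1, D=1). Arrangements: 11!/Π(k!) = 83,160.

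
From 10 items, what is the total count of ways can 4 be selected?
C(10,4) = 10! / (4! × (10-4)!)
         = 10! / (4! × 6!)
         = 210

Answer: 210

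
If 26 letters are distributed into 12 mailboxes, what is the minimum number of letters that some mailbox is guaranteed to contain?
Pigeonhole: ⌈26/12⌉ = 3.

Answer: 3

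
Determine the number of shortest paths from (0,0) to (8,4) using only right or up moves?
495
Choose 8 rights from 12 moves: C(12,8) = 495.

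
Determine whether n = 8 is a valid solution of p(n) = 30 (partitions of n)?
No

Solution: Pentagonal recurrence p(n) = p(n−1) + p(n−2) − p(n−5) − p(n−7) + …: p(8) = p(7) + p(6) − p(3) − p(1) = 15 + 11 − 3 − 1 = 22, which does not equal 30.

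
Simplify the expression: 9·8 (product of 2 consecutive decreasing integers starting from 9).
72

This is P(9,2) = 9!/(7)! = 72.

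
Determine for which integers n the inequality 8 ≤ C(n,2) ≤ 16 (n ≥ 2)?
5, 6

C(4,2)=6; C(5,2)=10; C(6,2)=15; C(7,2)=21. So valid n = 5, 6.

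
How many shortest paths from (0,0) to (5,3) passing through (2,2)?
To (2,2): C(4,2)=6. From there: C(4,3)=4. Total: 24.

Answer: 24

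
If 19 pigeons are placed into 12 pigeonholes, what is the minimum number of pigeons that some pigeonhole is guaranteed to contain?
Pigeonhole: ⌈19/12⌉ = 2.

Answer: 2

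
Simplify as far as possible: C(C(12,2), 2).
2,145

Solution: C(12,2) = 66, then C(66, 2) = 2,145.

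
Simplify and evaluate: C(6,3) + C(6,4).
35

Solution: By Pascal's identity: C(7,4) = 35.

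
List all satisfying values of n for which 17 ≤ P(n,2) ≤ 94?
5, 6, 7, 8, 9, 10
P(4,2)=12; P(5,2)=20; P(6,2)=30; P(7,2)=42; P(8,2)=56; P(9,2)=72; P(10,2)=90; P(11,2)=110. So valid n = 5, 6, 7, 8, 9, 10.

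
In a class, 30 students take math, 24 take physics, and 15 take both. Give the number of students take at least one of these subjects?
39

Reasoning: |A∪B| = |A|+|B|-|A∩B| = 30+24-15 = 39.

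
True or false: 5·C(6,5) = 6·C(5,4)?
Absorption identity k·C(n,k) = n·C(n-1,k-1). LHS = 5·6 = 30; RHS = 6·5 = 30.

Answer: True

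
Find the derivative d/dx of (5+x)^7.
7(5+x)^6

Explanation: Using the power rule: d/dx (5+x)^7 = 7(5+x)^{6}.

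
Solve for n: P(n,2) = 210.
15
P(n,2) = n(n−1) is increasing in n; n(n−1) ≈ (n−0.5)^2 = 210 gives n ≈ 15.0. Check: P(13,2) = 156, P(14,2) = 182, P(15,2) = 210 ✓. So n = 15.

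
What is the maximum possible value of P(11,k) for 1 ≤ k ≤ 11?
39,916,800

Explanation: P(11,k) increases in k, so maximum at k = 11: 11! = 39,916,800.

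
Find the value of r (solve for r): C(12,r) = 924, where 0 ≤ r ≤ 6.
C(12,r) is increasing for 0 ≤ r ≤ 6. Stepping up (C(12,r+1) = C(12,r)·(12−r)/(r+1)): C(12,1) = 12, C(12,2) = 66, C(12,3) = 220, C(12,4) = 495, C(12,5) = 792, C(12,6) = 924 ✓. So r = 6.
Final answer: 6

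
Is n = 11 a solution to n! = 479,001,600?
11! = 11·10! = 11·3,628,800 = 39,916,800, which does not equal 479,001,600.

Answer: No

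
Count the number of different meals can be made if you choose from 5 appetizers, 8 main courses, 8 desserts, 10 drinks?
3,200

Explanation: By the multiplication principle: 5 × 8 × 8 × 10 = 3,200.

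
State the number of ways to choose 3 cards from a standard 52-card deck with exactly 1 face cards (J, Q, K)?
9,360
12 face cards and 40 non-face cards: C(12,1) × C(40,2) = 12 × 780 = 9,360.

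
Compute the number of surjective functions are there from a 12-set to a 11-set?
Onto functions = 11! × S(12,11)
First compute S(12,11) via recurrence:
Using the Stirling recurrence: S(n,k) = k·S(n-1,k) + S(n-1,k-1)
S(12,11) = 11·S(11,11) + S(11,10)
         = 11·1 + 55
         = 11 + 55
         = 66
Then: 39916800 × 66 = 2,634,508,800
Final answer: 2,634,508,800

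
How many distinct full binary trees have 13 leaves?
Using the Catalan number formula: C_n = C(2n, n) / (n+1)
C_12 = C(24, 12) / (12+1)
     = 2704156 / 13
     = 208,012
Final answer: 208,012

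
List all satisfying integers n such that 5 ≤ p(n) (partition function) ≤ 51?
4, 5, 6, 7, 8, 9, 10

Explanation: Tabulating p(n) via p(n) = p(n−1) + p(n−2) − p(n−5) − p(n−7) + …: p(3)=3; p(4)=5; p(5)=7; p(6)=11; p(7)=15; p(8)=22; p(9)=30; p(10)=42; p(11)=56. So valid n = 4, 5, 6, 7, 8, 9, 10.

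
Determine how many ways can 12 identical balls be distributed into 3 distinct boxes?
91

Solution: C(12+3-1, 3-1) = C(14, 2) = 91.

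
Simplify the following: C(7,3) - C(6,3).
15
C(7,3) - C(6,3) = C(6,2) = 15.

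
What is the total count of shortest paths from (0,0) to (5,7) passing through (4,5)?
378
To (4,5): C(9,4)=126. From there: C(3,1)=3. Total: 378.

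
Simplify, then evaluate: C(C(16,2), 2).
7,140

C(16,2) = 120, then C(120, 2) = 7,140.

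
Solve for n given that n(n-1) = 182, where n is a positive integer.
14

Working:
n² − n − 182 = 0, so n = (1 ± √(1 + 4·182))/2 = (1 ± √729)/2 = (1 ± 27)/2, i.e. n = 14 or n = -13. Taking the positive root, n = 14 (check: 14×13 = 182).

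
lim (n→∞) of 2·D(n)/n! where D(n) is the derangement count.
2/e

Solution: D(n)/n! → 1/e, so 2·D(n)/n! → 2/e.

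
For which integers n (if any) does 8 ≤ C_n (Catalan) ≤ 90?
4, 5
C_3=5; C_4=14; C_5=42; C_6=132. So valid n = 4, 5.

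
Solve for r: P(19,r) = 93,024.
4

Working:
P(19,r) = 19·18·…·(19−r+1), a product of r factors. Multiplying down from 19: 19 = 19; 19·18 = 342; 19·18·17 = 5,814; 19·18·17·16 = 93,024 ✓ (4 factors). So r = 4.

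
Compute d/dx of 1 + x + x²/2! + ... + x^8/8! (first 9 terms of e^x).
1 + x + x²/2! + ... + x^7/7!

Reasoning: Differentiating term by term gives the first 8 terms of e^x.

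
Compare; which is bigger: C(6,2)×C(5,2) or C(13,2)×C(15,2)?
C(13,2)×C(15,2)

Explanation: C(6,2)×C(5,2)=150, C(13,2)×C(15,2)=8,190.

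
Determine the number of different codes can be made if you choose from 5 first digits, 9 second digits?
45

Reasoning: By the multiplication principle: 5 × 9 = 45.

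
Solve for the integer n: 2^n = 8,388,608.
23

Solution: 8,388,608 = 1,024 × 1,024 × 8 = 2^10 × 2^10 × 2^3 = 2^23, so n = 23.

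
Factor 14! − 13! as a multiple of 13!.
13 × 13! = 80,951,270,400

Explanation: 14! − 13! = 14·13! − 13! = (14 − 1)·13! = 13 × 13! = 80,951,270,400.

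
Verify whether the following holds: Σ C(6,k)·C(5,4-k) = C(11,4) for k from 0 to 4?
Vandermonde's identity gives C(11,4) = 330; RHS C(11,4) = 330.

Answer: True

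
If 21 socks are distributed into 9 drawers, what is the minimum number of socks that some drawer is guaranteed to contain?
3

Pigeonhole: ⌈21/9⌉ = 3.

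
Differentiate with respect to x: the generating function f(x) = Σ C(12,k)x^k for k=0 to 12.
Σ k·C(12,k)x^(k-1) for k=1 to 12

Solution: Term-by-term differentiation gives Σ k·C(12,k)x^{k-1} for k=1 to 12.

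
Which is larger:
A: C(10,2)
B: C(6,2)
A

Reasoning: A=C(10,2)=45, B=C(6,2)=15.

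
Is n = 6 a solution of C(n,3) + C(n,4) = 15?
No

Solution: C(6,3) + C(6,4) = 20 + 15 = 35, which does not equal 15.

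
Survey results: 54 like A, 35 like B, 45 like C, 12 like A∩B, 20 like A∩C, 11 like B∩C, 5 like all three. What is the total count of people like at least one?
96

Working:
|A∪B∪C| = 54+35+45-12-20-11+5 = 96.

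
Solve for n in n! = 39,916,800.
11

Solution: n! is strictly increasing. 9! = 362,880, 10! = 3,628,800, 11! = 39,916,800 ✓. So n = 11.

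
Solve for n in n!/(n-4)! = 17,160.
13

Explanation: n!/(n-4)! = n×(n-1)×(n-2)×(n-3), a product of 4 consecutive integers ≈ (n−1.5)^4. 17,160^(1/4) + 1.5 ≈ 12.9; check n = 13: 13×12×11×10 = 17,160 ✓. So n = 13.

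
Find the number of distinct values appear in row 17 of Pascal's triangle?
Row 17 has entries C(17,0)..C(17,17); by symmetry C(17,k)=C(17,17-k), giving 9 distinct values.

Answer: 9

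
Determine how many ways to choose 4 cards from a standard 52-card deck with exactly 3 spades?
11,154

Explanation: 13 spades and 39 non-spades: C(13,3) × C(39,1) = 286 × 39 = 11,154.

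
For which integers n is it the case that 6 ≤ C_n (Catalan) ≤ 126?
4, 5

Working:
C_3=5; C_4=14; C_5=42; C_6=132. So valid n = 4, 5.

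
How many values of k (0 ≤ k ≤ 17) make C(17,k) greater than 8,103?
Row 17 is unimodal and symmetric about k=17/2. C(17,5)=6,188 ≤ 8,103; C(17,6)=12,376 > 8,103; by symmetry C(17,k) > 8,103 for k = 6..11. That's 11 - 6 + 1 = 6 values.

Answer: 6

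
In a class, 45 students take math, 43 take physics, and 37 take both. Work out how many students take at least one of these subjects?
51

Working:
|A∪B| = |A|+|B|-|A∩B| = 45+43-37 = 51.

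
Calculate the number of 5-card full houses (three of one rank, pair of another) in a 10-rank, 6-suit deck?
27,000

Explanation: Triple rank: 10. Triple suits: C(6,3)=20. Pair rank: 9. Pair suits: C(6,2)=15. Total: 27,000.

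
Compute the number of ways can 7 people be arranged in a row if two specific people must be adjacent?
1,440

Explanation: Treat pair as unit: (7-1)! arrangements × 2 internal orders = 1,440.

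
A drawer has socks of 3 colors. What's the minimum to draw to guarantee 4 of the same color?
Worst case: 3 of each = 9. One more: 10.

Answer: 10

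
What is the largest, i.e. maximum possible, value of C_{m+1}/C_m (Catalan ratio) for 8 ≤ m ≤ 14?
29/8

C_{m+1}/C_m = 2(2m+1)/(m+2), which increases with m. Maximum at m = 14: 2·29/16 = 29/8.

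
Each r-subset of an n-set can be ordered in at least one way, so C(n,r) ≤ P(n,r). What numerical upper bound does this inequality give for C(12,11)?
479,001,600
P(12,11) = 12·11·10·9·8·7·6·5·4·3·2 = 479,001,600, so C(12,11) ≤ 479,001,600. (The bound is loose by a factor of 11! = 39,916,800: C(12,11) = 479,001,600/39,916,800 = 12.)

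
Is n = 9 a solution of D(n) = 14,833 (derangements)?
No
D(9) = (9-1)·[D(8) + D(7)] = 8·[14,833 + 1,854] = 133,496, which does not equal 14,833.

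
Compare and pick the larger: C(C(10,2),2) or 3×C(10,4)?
C(C(10,2),2)

C(C(10,2),2)=990, 3×C(10,4)=630.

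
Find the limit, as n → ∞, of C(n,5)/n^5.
1/120

Solution: C(n,5) ≈ n^5/5! for large n. Limit = 1/5! = 1/120.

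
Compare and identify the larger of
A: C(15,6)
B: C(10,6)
A
A=C(15,6)=5,005, B=C(10,6)=210.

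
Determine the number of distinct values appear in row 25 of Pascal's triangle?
13

Explanation: Row 25 has entries C(25,0)..C(25,25); by symmetry C(25,k)=C(25,25-k), giving 13 distinct values.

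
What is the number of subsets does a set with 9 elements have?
512

Each element can be included or excluded: 2^9 = 512.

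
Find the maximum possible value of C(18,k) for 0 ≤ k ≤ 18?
Maximum at k = 9: C(18,9) = 48,620.
Final answer: 48,620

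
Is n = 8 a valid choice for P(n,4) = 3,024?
P(8,4) = 8·7·6·5 = 1,680, which does not equal 3,024.

Answer: No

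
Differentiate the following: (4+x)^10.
10(4+x)^9

Working:
Using the power rule: d/dx (4+x)^10 = 10(4+x)^{9}.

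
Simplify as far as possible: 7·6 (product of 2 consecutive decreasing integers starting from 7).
42

Reasoning: This is P(7,2) = 7!/(5)! = 42.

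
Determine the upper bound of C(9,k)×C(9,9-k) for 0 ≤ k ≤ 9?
15,876

Solution: C(9,k)·C(9,9-k) = C(9,k)², maximised at the centre k = 4: C(9,4)² = 15,876.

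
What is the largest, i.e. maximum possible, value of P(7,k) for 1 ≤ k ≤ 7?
P(7,k) increases in k, so maximum at k = 7: 7! = 5,040.
Final answer: 5,040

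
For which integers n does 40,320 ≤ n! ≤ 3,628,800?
8, 9, 10

n! is strictly increasing; 8! = 40,320 and 10! = 3,628,800, so valid n = 8, 9, 10.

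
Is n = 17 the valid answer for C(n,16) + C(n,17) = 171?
No

C(17,16) + C(17,17) = 17 + 1 = 18, which does not equal 171.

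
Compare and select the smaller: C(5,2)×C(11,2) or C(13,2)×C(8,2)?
C(5,2)×C(11,2)

Reasoning: C(5,2)×C(11,2)=550, C(13,2)×C(8,2)=2,184.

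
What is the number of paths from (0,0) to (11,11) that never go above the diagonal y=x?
58,786

Working:
Counted by the Catalan number C_11: C_11 = C(22,11)/(11+1) = 705,432/12 = 58,786.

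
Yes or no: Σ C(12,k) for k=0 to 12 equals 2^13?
No

Binomial theorem: Σ C(12,k) = (1+1)^12 = 2^12 = 4,096; RHS 2^13 = 8,192.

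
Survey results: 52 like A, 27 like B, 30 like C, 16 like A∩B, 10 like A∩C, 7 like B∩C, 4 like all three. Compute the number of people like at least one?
80

|A∪B∪C| = 52+27+30-16-10-7+4 = 80.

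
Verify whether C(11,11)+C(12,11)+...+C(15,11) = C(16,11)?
False

Working:
Hockey stick identity gives Σ = C(16,12) = 1,820; RHS C(16,11) = 4,368.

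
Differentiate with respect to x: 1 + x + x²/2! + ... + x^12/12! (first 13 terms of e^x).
1 + x + x²/2! + ... + x^11/11!
Differentiating term by term gives the first 12 terms of e^x.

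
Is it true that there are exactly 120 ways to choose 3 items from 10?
C(10,3) = 120.

Answer: True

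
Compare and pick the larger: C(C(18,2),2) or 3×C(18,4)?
C(C(18,2),2)

Working:
C(C(18,2),2)=11,628, 3×C(18,4)=9,180.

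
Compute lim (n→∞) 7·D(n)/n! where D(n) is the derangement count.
7/e

Explanation: D(n)/n! → 1/e, so 7·D(n)/n! → 7/e.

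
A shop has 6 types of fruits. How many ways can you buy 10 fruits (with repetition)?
3,003

Reasoning: Stars and bars: C(10+6-1, 10) = C(15, 10) = 3,003.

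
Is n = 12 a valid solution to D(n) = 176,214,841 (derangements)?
D(12) = (12-1)·[D(11) + D(10)] = 11·[14,684,570 + 1,334,961] = 176,214,841, which equals 176,214,841.

Answer: Yes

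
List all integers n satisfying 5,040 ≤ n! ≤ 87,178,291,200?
7, 8, 9, 10, 11, 12, 13, 14
n! is strictly increasing; 7! = 5,040 and 14! = 87,178,291,200, so valid n = 7, 8, 9, 10, 11, 12, 13, 14.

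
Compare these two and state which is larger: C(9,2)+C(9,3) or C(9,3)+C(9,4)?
C(9,3)+C(9,4)
First=120, Second=210.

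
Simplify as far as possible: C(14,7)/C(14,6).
8/7

Explanation: C(n,k+1)/C(n,k) = (n−k)/(k+1). Here (14−6)/(6+1) = 8/7 = 8/7.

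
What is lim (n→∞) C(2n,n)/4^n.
C(2n,n) ~ 4^n/√(πn), so C(2n,n)/4^n ~ 1/√(πn) → 0.

Answer: 0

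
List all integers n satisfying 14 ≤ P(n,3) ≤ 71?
4, 5

Reasoning: P(3,3)=6; P(4,3)=24; P(5,3)=60; P(6,3)=120. So valid n = 4, 5.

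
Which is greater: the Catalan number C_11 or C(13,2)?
C_11

Working:
C_11 = C(22,11)/(11+1) = 705,432/12 = 58,786; C(13,2) = 78.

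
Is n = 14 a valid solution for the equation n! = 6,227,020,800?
14! = 14·13! = 14·6,227,020,800 = 87,178,291,200, which does not equal 6,227,020,800.

Answer: No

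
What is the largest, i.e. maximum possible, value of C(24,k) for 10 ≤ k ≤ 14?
C(24,k) is maximised at the centre of the row: C(24,12) = 2,704,156.

Answer: 2,704,156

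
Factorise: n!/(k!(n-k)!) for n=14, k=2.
C(14,2) = 91

Working:
This is the binomial coefficient C(14,2) = 91.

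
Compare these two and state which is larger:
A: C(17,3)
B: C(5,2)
A=C(17,3)=680, B=C(5,2)=10.

Answer: A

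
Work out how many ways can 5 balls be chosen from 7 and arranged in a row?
2,520

Reasoning: P(7,5) = 7!/(7-5)! = 2,520.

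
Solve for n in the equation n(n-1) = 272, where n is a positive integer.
17

Reasoning: n² − n − 272 = 0, so n = (1 ± √(1 + 4·272))/2 = (1 ± √1,089)/2 = (1 ± 33)/2, i.e. n = 17 or n = -16. Taking the positive root, n = 17 (check: 17×16 = 272).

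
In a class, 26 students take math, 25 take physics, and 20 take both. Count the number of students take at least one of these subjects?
|A∪B| = |A|+|B|-|A∩B| = 26+25-20 = 31.
Final answer: 31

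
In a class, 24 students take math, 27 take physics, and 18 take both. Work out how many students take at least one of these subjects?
|A∪B| = |A|+|B|-|A∩B| = 24+27-18 = 33.

Answer: 33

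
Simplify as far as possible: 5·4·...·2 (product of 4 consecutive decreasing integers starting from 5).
120

This is P(5,4) = 5!/(1)! = 120.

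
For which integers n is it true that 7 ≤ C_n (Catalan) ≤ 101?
4, 5
C_3=5; C_4=14; C_5=42; C_6=132. So valid n = 4, 5.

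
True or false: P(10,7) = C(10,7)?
False
P(10,7) = 604,800 and C(10,7) = 120; P(n,r) = r! × C(n,r) so P > C whenever r ≥ 2.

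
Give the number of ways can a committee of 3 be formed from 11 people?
165

C(11,3) = 11! / (3! × (11-3)!)
         = 11! / (3! × 8!)
         = 165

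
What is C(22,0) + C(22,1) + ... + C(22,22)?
4,194,304

Solution: Sum of binomial coefficients = 2^22 = 4,194,304.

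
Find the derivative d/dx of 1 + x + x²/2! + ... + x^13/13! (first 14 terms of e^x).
1 + x + x²/2! + ... + x^12/12!

Explanation: Differentiating term by term gives the first 13 terms of e^x.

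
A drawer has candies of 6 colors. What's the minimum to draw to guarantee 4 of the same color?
19

Working:
Worst case: 3 of each = 18. One more: 19.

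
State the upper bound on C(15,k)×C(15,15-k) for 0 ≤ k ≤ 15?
41,409,225

Solution: C(15,k)·C(15,15-k) = C(15,k)², maximised at the centre k = 7: C(15,7)² = 41,409,225.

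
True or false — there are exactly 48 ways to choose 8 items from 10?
False

Solution: C(10,8) = 45 ≠ 48.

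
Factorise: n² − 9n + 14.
Seek roots whose sum is 9 and product is 14: (2, 7). So n² − 9n + 14 = (n − 2)(n − 7).
Final answer: (n − 2)(n − 7)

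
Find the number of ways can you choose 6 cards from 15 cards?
5,005

Working:
C(15,6) = 15! / (6! × (15-6)!)
         = 15! / (6! × 9!)
         = 5,005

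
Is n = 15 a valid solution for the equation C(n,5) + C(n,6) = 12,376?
No

C(15,5) + C(15,6) = 3,003 + 5,005 = 8,008, which does not equal 12,376.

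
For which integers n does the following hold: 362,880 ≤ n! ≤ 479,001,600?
9, 10, 11, 12

Explanation: n! is strictly increasing; 9! = 362,880 and 12! = 479,001,600, so valid n = 9, 10, 11, 12.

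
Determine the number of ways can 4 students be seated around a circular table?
6

Explanation: Circular arrangements: (4-1)! = 6.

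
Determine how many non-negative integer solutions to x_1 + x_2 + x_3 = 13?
105

Reasoning: C(13+3-1, 3-1) = 105.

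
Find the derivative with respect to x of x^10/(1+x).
(10x^9(1+x) - x^10)/(1+x)²

Quotient rule: [10x^{9}(1+x) - x^10]/(1+x)².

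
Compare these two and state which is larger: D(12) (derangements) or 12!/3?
D(12)

Reasoning: D(12) = (12-1)·[D(11) + D(10)] = 11·[14,684,570 + 1,334,961] = 176,214,841; 12!/3 = 479,001,600/3 = 159,667,200.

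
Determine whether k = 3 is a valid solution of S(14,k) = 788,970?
Yes

Reasoning: S(14,3) = 3·S(13,3) + S(13,2) = 3·261,625 + 4,095 = 788,970, which equals 788,970.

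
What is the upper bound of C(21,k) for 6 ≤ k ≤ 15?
C(21,k) is maximised at the centre of the row: C(21,10) = 352,716.

Answer: 352,716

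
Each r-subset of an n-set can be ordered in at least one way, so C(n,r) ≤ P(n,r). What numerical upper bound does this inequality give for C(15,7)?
32,432,400

Working:
P(15,7) = 15·14·13·12·11·10·9 = 32,432,400, so C(15,7) ≤ 32,432,400. (The bound is loose by a factor of 7! = 5,040: C(15,7) = 32,432,400/5,040 = 6,435.)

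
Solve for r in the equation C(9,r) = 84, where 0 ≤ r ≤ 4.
C(9,r) is increasing for 0 ≤ r ≤ 4. Stepping up (C(9,r+1) = C(9,r)·(9−r)/(r+1)): C(9,1) = 9, C(9,2) = 36, C(9,3) = 84 ✓. So r = 3.
Final answer: 3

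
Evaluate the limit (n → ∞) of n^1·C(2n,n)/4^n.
∞

Solution: C(2n,n) ~ 4^n/√(πn), so n^1·C(2n,n)/4^n ~ n^(1 − 1/2)/√π → ∞.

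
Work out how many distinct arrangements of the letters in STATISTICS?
50,400

Working:
Word has 10 letters (S=3, T=3, A=1, I=2, C=1). Arrangements: 10!/Π(k!) = 50,400.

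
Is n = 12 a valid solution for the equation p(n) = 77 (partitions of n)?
Yes

Pentagonal recurrence p(n) = p(n−1) + p(n−2) − p(n−5) − p(n−7) + …: p(12) = p(11) + p(10) − p(7) − p(5) + p(0) = 56 + 42 − 15 − 7 + 1 = 77, which equals 77.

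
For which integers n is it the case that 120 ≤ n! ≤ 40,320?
5, 6, 7, 8

Reasoning: n! is strictly increasing; 5! = 120 and 8! = 40,320, so valid n = 5, 6, 7, 8.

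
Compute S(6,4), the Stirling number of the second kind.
Using the Stirling recurrence: S(n,k) = k·S(n-1,k) + S(n-1,k-1)
S(6,4) = 4·S(5,4) + S(5,3)
         = 4·10 + 25
         = 40 + 25
         = 65
Final answer: 65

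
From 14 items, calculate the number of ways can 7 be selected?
C(14,7) = 14! / (7! × (14-7)!)
         = 14! / (7! × 7!)
         = 3,432

Answer: 3,432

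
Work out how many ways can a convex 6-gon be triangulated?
14

Explanation: Using the Catalan number formula: C_n = C(2n, n) / (n+1)
C_4 = C(8, 4) / (4+1)
     = 70 / 5
     = 14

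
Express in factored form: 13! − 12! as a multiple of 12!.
12 × 12! = 5,748,019,200

13! − 12! = 13·12! − 12! = (13 − 1)·12! = 12 × 12! = 5,748,019,200.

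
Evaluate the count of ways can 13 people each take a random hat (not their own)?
2,290,792,932

Using D(n) = (n-1)[D(n-1) + D(n-2)]:
D(13) = (13-1) × [D(12) + D(11)]
      = 12 × [176214841 + 14684570]
      = 12 × 190899411
      = 2,290,792,932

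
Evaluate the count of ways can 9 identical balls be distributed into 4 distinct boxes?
C(9+4-1, 4-1) = C(12, 3) = 220.

Answer: 220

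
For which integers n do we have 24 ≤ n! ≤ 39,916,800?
4, 5, 6, 7, 8, 9, 10, 11

Working:
n! is strictly increasing; 4! = 24 and 11! = 39,916,800, so valid n = 4, 5, 6, 7, 8, 9, 10, 11.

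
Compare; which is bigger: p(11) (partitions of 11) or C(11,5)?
C(11,5)

Working:
Pentagonal recurrence p(n) = p(n−1) + p(n−2) − p(n−5) − p(n−7) + …: p(11) = p(10) + p(9) − p(6) − p(4) = 42 + 30 − 11 − 5 = 56; C(11,5) = 462.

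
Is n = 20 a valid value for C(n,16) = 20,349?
No
C(20,16) = 20·19·18·17·16·15·14·13·12·11·10·9·8·7·6·5/16! = 101,370,917,007,360,000/20,922,789,888,000 = 4,845, which does not equal 20,349.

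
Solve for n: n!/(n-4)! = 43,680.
16
n!/(n-4)! = n×(n-1)×(n-2)×(n-3), a product of 4 consecutive integers ≈ (n−1.5)^4. 43,680^(1/4) + 1.5 ≈ 16.0; check n = 16: 16×15×14×13 = 43,680 ✓. So n = 16.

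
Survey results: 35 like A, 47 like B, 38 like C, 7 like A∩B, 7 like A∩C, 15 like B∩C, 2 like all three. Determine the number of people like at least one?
93

Solution: |A∪B∪C| = 35+47+38-7-7-15+2 = 93.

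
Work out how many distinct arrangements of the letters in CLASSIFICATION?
Word has 14 letters (C=2, L=1, A=2, S=2, I=3, F=1, T=1, O=1, N=1). Arrangements: 14!/Π(k!) = 1,816,214,400.
Final answer: 1,816,214,400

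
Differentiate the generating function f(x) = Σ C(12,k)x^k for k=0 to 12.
Σ k·C(12,k)x^(k-1) for k=1 to 12

Working:
Term-by-term differentiation gives Σ k·C(12,k)x^{k-1} for k=1 to 12.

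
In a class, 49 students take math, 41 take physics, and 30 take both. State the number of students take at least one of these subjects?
60

Working:
|A∪B| = |A|+|B|-|A∩B| = 49+41-30 = 60.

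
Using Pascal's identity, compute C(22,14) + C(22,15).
490,314
C(22,14) + C(22,15) = C(23,15) = 490,314.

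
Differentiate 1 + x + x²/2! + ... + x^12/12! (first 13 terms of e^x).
1 + x + x²/2! + ... + x^11/11!
Differentiating term by term gives the first 12 terms of e^x.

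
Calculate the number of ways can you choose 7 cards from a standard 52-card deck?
133,784,560
C(52,7) = 133,784,560.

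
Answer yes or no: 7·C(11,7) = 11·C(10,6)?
Yes

Working:
Absorption identity k·C(n,k) = n·C(n-1,k-1). LHS = 7·330 = 2,310; RHS = 11·210 = 2,310.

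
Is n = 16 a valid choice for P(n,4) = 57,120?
No

Working:
P(16,4) = 16·15·14·13 = 43,680, which does not equal 57,120.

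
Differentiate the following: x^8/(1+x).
Quotient rule: [8x^{7}(1+x) - x^8]/(1+x)².

Answer: (8x^7(1+x) - x^8)/(1+x)²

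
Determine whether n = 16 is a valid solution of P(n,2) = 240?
Yes

Reasoning: P(16,2) = 16·15 = 240, which equals 240.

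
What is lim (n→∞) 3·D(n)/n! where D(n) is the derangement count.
D(n)/n! → 1/e, so 3·D(n)/n! → 3/e.

Answer: 3/e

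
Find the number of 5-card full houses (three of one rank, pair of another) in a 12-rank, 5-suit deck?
13,200

Solution: Triple rank: 12. Triple suits: C(5,3)=10. Pair rank: 11. Pair suits: C(5,2)=10. Total: 13,200.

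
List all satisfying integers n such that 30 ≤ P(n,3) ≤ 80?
P(4,3)=24; P(5,3)=60; P(6,3)=120. So valid n = 5.

Answer: 5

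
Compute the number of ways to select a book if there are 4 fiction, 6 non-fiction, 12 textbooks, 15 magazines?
37
By the addition principle: 4 + 6 + 12 + 15 = 37.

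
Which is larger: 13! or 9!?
13!

Explanation: 13!=6,227,020,800, 9!=362,880. 13! > 9!.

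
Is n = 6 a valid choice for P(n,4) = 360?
P(6,4) = 6·5·4·3 = 360, which equals 360.
Final answer: Yes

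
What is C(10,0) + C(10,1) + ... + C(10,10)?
1,024

Reasoning: Sum of binomial coefficients = 2^10 = 1,024.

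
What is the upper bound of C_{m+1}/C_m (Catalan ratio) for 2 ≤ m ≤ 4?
3

Working:
C_{m+1}/C_m = 2(2m+1)/(m+2), which increases with m. Maximum at m = 4: 2·9/6 = 3.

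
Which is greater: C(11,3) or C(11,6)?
C(11,6)

Working:
C(11,3)=165, C(11,6)=462.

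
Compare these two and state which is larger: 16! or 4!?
16!

16!=20,922,789,888,000, 4!=24. 16! > 4!.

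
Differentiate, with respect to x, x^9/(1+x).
(9x^8(1+x) - x^9)/(1+x)²

Reasoning: Quotient rule: [9x^{8}(1+x) - x^9]/(1+x)².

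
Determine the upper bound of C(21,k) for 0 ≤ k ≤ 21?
352,716

Reasoning: Maximum at k = 10 or k = 11: C(21,10) = 352,716.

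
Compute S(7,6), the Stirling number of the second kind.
Using the Stirling recurrence: S(n,k) = k·S(n-1,k) + S(n-1,k-1)
S(7,6) = 6·S(6,6) + S(6,5)
         = 6·1 + 15
         = 6 + 15
         = 21

Answer: 21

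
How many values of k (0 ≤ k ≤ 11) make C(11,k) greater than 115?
6
Row 11 is unimodal and symmetric about k=11/2. C(11,2)=55 ≤ 115; C(11,3)=165 > 115; by symmetry C(11,k) > 115 for k = 3..8. That's 8 - 3 + 1 = 6 values.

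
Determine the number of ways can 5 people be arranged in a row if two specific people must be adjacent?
48
Treat pair as unit: (5-1)! arrangements × 2 internal orders = 48.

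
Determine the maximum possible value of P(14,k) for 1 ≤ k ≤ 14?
87,178,291,200
P(14,k) increases in k, so maximum at k = 14: 14! = 87,178,291,200.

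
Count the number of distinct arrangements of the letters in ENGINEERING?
277,200

Reasoning: Word has 11 letters (E=3, N=3, G=2, I=2, R=1). Arrangements: 11!/Π(k!) = 277,200.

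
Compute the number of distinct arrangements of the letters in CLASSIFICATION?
1,816,214,400

Explanation: Word has 14 letters (C=2, L=1, A=2, S=2, I=3, F=1, T=1, O=1, N=1). Arrangements: 14!/Π(k!) = 1,816,214,400.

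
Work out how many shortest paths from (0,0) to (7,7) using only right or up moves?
3,432

Choose 7 rights from 14 moves: C(14,7) = 3,432.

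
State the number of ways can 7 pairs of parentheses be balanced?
429

Reasoning: Using the Catalan number formula: C_n = C(2n, n) / (n+1)
C_7 = C(14, 7) / (7+1)
     = 3432 / 8
     = 429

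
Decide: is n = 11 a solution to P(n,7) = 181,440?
No

Explanation: P(11,7) = 11·10·9·8·7·6·5 = 1,663,200, which does not equal 181,440.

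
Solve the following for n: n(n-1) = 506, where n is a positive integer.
23

Working:
n² − n − 506 = 0, so n = (1 ± √(1 + 4·506))/2 = (1 ± √2,025)/2 = (1 ± 45)/2, i.e. n = 23 or n = -22. Taking the positive root, n = 23 (check: 23×22 = 506).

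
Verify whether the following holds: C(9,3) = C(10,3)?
False

Solution: LHS = C(9,3) = 84; RHS = C(10,3) = 120. 84 ≠ 120, so the statement does not hold.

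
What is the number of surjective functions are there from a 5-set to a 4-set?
240
Onto functions = 4! × S(5,4)
First compute S(5,4) via recurrence:
Using the Stirling recurrence: S(n,k) = k·S(n-1,k) + S(n-1,k-1)
S(5,4) = 4·S(4,4) + S(4,3)
         = 4·1 + 6
         = 4 + 6
         = 10
Then: 24 × 10 = 240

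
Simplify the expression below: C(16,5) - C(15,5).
1,365

C(16,5) - C(15,5) = C(15,4) = 1,365.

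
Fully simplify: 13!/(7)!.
1,235,520

Explanation: This equals 13×12×...×8 = 1,235,520.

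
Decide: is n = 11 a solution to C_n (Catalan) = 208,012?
No

Working:
C_11 = C(22,11)/(11+1) = 705,432/12 = 58,786, which does not equal 208,012.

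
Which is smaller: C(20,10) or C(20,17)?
C(20,17)

Working:
C(20,10)=184,756, C(20,17)=1,140.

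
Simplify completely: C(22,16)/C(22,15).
7/16

Explanation: C(n,k+1)/C(n,k) = (n−k)/(k+1). Here (22−15)/(15+1) = 7/16 = 7/16.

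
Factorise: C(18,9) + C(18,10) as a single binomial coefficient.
C(19,10)

Working:
By Pascal's identity: C(18,9) + C(18,10) = C(19,10) = 92,378.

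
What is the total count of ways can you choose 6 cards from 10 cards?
210

Explanation: C(10,6) = 10! / (6! × (10-6)!)
         = 10! / (6! × 4!)
         = 210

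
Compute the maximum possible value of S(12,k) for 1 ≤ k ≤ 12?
1,379,400

Row S(12,k) for k = 1..12 (via S(n,k) = k·S(n−1,k) + S(n−1,k−1)): 1, 2,047, 86,526, 611,501, 1,379,400, 1,323,652, 627,396, 159,027, 22,275, 1,705, 66, 1. The row is unimodal; maximum at k = 5: 1,379,400.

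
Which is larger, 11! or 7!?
11!=39,916,800, 7!=5,040. 11! > 7!.
Final answer: 11!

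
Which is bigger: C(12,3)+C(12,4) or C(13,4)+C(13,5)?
C(13,4)+C(13,5)

Explanation: First=715, Second=2,002.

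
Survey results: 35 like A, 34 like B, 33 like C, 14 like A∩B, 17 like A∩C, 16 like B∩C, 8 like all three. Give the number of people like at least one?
|A∪B∪C| = 35+34+33-14-17-16+8 = 63.
Final answer: 63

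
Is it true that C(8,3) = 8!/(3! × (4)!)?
The correct denominator is 3!×5!, giving C(8,3) = 56; the stated RHS is 8!/(3!×4!) = 280 ≠ 56, so the statement does not hold.
Final answer: False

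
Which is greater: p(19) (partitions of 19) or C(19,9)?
C(19,9)

Solution: Pentagonal recurrence p(n) = p(n−1) + p(n−2) − p(n−5) − p(n−7) + …: p(19) = p(18) + p(17) − p(14) − p(12) + p(7) + p(4) = 385 + 297 − 135 − 77 + 15 + 5 = 490; C(19,9) = 92,378.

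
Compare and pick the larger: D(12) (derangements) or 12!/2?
12!/2

Working:
D(12) = (12-1)·[D(11) + D(10)] = 11·[14,684,570 + 1,334,961] = 176,214,841; 12!/2 = 479,001,600/2 = 239,500,800.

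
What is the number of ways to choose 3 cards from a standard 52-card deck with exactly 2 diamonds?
3,042

Explanation: 13 diamonds and 39 non-diamonds: C(13,2) × C(39,1) = 78 × 39 = 3,042.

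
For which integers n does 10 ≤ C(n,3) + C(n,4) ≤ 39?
5, 6

C(4,3)+C(4,4)=5; C(5,3)+C(5,4)=15; C(6,3)+C(6,4)=35; C(7,3)+C(7,4)=70. So valid n = 5, 6.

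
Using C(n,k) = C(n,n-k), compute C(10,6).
210

Reasoning: C(10,6) = C(10,4) = 210.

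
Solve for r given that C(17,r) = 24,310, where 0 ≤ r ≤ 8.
8

Solution: C(17,r) is increasing for 0 ≤ r ≤ 8. Stepping up (C(17,r+1) = C(17,r)·(17−r)/(r+1)): C(17,1) = 17, C(17,2) = 136, C(17,3) = 680, C(17,4) = 2,380, C(17,5) = 6,188, C(17,6) = 12,376, C(17,7) = 19,448, C(17,8) = 24,310 ✓. So r = 8.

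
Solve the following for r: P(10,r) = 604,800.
7

Working:
P(10,r) = 10·9·…·(10−r+1), a product of r factors. Multiplying down from 10: 10 = 10; 10·9 = 90; 10·9·8 = 720; 10·9·8·7 = 5,040; 10·9·8·7·6 = 30,240; 10·9·8·7·6·5 = 151,200; 10·9·8·7·6·5·4 = 604,800 ✓ (7 factors). So r = 7.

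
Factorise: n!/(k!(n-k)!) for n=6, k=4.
C(6,4) = 15

Working:
This is the binomial coefficient C(6,4) = 15.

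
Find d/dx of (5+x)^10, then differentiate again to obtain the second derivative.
90(5+x)^8
First derivative: 10(5+x)^{9}. Second derivative: 10·9·(5+x)^{8} = 90(5+x)^{8}.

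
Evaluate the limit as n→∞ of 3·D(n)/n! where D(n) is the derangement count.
3/e

Solution: D(n)/n! → 1/e, so 3·D(n)/n! → 3/e.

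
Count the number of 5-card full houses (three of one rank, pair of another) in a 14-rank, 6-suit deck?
54,600

Reasoning: Triple rank: 14. Triple suits: C(6,3)=20. Pair rank: 13. Pair suits: C(6,2)=15. Total: 54,600.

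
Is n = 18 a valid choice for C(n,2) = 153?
Yes
C(18,2) = 18·17/2! = 306/2 = 153, which equals 153.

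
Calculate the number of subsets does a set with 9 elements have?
512
Each element can be included or excluded: 2^9 = 512.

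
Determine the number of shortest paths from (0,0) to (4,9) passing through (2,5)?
To (2,5): C(7,2)=21. From there: C(6,2)=15. Total: 315.

Answer: 315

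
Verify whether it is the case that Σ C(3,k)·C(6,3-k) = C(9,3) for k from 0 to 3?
Vandermonde's identity gives C(9,3) = 84; RHS C(9,3) = 84.
Final answer: True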